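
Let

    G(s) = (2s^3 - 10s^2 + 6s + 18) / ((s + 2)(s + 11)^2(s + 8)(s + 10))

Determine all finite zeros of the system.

Set the numerator to zero: 2s^3 - 10s^2 + 6s + 18 = 0, i.e. 2·(s^3 - 5s^2 + 3s + 9) = 0.
Factoring: (s - 3)^2(s + 1) = 0.

s = 3, -1, 3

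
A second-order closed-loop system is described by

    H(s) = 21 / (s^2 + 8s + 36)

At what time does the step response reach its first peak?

Comparing s^2 + 8s + 36 to s^2 + 2ζωₙs + ωₙ²: ωₙ = 6 rad/s and ζ = 8/(2·6) ≈ 0.6667.
ζωₙ = 8/2 = 4, so ω_d = ωₙ√(1−ζ²) = √(ωₙ² − (ζωₙ)²) = √(36 − 4²) = √20 ≈ 4.472 rad/s.
t_p = π/ω_d = π/4.472 ≈ 0.7025 s.

t_p ≈ 0.7025 s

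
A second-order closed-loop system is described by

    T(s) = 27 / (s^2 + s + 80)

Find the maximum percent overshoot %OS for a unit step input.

Comparing s^2 + s + 80 to s^2 + 2ζωₙs + ωₙ²: ωₙ = √80 ≈ 8.944 rad/s and ζ = 1/(2·√80) ≈ 0.05590.
%OS = 100·exp(−πζ/√(1−ζ²)) = 100·exp(−π·0.05590/√(1−0.05590²)) ≈ 83.9%.

%OS ≈ 83.9%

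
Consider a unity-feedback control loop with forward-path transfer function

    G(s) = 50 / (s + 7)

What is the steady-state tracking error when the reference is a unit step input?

e_ss = 0.1228

G(s) has no poles at the origin.
This is a Type 0 system. Kp = lim_{s→0} G(s) = 50/7.
e_ss = 1/(1 + Kp) = 1/(1 + 50/7) = 7/57 ≈ 0.1228.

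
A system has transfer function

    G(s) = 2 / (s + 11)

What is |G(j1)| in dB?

Substitute s = j1: numerator = 2, denominator = 11 + j1.
|G(j1)| = |2| / |11 + j1| = 2 / 11.045 ≈ 0.1811.
In decibels: 20·log₁₀(0.1811) ≈ -14.8 dB.

|G(j1)|_dB ≈ -14.8 dB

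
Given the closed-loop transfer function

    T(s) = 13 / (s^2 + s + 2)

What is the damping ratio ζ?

ζ ≈ 0.3536

Compare the denominator to the standard form s^2 + 2ζωₙs + ωₙ².
ωₙ² = 2, so ωₙ = √2 ≈ 1.414 rad/s.
2ζωₙ = 1, so ζ = 1/(2·√2) ≈ 0.3536.
With ζ = 0.3536 the response is underdamped.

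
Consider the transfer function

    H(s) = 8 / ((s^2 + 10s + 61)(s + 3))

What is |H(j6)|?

Substitute s = j6: numerator = 8, denominator = -285 + j330.
|H(j6)| = |8| / |-285 + j330| = 8 / 436.03 ≈ 0.01835.

|H(j6)| ≈ 0.01835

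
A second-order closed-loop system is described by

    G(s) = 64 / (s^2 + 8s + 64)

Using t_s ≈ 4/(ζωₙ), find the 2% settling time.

t_s ≈ 1 s

Comparing s^2 + 8s + 64 to s^2 + 2ζωₙs + ωₙ²: ωₙ = 8 rad/s and ζ = 8/(2·8) = 0.5.
ζωₙ = 8/2 = 4, so t_s ≈ 4/(ζωₙ) = 4/4 = 1 s.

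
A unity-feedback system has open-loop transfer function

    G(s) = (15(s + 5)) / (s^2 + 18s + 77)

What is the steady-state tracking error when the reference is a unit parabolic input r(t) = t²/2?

G(s) has no poles at the origin.
This is a Type 0 system; Ka = lim_{s→0} s^2·G(s) = 0, so the steady-state error for a parabola input is infinite.

e_ss = ∞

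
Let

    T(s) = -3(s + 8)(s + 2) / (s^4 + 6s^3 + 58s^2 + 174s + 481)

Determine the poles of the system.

s = -1 + 6j, -1 - 6j, -2 + 3j, -2 - 3j

The poles are the roots of the denominator s^4 + 6s^3 + 58s^2 + 174s + 481 = 0.
No real roots exist; factor into two real quadratics: (s^2 + 2s + 37)(s^2 + 4s + 13) = 0.
Each quadratic gives a conjugate pair via the quadratic formula.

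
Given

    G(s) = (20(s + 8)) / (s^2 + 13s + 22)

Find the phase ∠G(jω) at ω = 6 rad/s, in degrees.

∠G(j6) ≈ -63.31°

At s = j6: numerator = 160 + j120, denominator = -14 + j78.
∠G = ∠num − ∠den = 36.870° − (100.18°) = -63.31°.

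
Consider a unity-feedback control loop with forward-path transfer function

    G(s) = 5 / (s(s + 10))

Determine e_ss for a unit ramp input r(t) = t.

e_ss = 2

G(s) has one pole at the origin.
This is a Type 1 system. Kv = lim_{s→0} s·G(s) = 5/10 = 1/2.
e_ss = 1/Kv = 1/(1/2) = 2.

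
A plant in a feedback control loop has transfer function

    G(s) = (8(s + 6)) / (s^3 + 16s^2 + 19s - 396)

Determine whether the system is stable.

The denominator s^3 + 16s^2 + 19s - 396 factors as (s + 11)(s - 4)(s + 9), giving poles at s = -11, 4, -9.
Since the pole(s) at s = 4 lie in the right half-plane, the system is unstable.

unstable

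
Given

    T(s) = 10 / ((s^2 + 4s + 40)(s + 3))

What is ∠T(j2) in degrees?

At s = j2: numerator = 10, denominator = 92 + j96.
∠T = ∠num − ∠den = 0° − (46.219°) = -46.22°.

∠T(j2) ≈ -46.22°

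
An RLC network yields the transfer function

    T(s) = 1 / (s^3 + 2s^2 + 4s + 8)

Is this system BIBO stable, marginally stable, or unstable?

marginally stable

The denominator s^3 + 2s^2 + 4s + 8 factors as (s^2 + 4)(s + 2), giving poles at s = 2j, -2j, -2.
Since the simple pole(s) at s = ±2j lie on the jω-axis with none in the right half-plane, the system is marginally stable.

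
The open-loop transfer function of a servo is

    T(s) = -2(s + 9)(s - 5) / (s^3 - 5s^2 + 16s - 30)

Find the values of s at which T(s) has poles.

s = 1 + 3j, 1 - 3j, 3

The poles are the roots of the denominator s^3 - 5s^2 + 16s - 30 = 0.
Trying s = 3: the polynomial evaluates to 0, so (s - 3) is a factor.
Dividing out leaves s^2 - 2s + 10 = 0.
The quadratic formula then gives s = 1 ± 3j.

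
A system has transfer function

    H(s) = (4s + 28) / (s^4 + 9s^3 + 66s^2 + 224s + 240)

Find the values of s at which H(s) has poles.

The poles are the roots of the denominator s^4 + 9s^3 + 66s^2 + 224s + 240 = 0.
Trying s = -3: the polynomial evaluates to 0, so (s + 3) is a factor.
Dividing out leaves s^3 + 6s^2 + 48s + 80 = 0.
This factors further as (s^2 + 4s + 40)(s + 2) = 0.

s = -2 + 6j, -2 - 6j, -3, -2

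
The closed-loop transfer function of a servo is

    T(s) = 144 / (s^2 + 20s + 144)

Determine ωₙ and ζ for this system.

Compare the denominator to the standard form s^2 + 2ζωₙs + ωₙ².
ωₙ² = 144, so ωₙ = 12 rad/s.
2ζωₙ = 20, so ζ = 20/(2·12) ≈ 0.8333.
With ζ = 0.8333 the response is underdamped.

ωₙ = 12 rad/s, ζ ≈ 0.8333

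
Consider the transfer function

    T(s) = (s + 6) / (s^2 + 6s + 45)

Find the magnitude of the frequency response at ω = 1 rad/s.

Substitute s = j1: numerator = 6 + j1, denominator = 44 + j6.
|T(j1)| = |6 + j1| / |44 + j6| = 6.0828 / 44.407 ≈ 0.1370.

|T(j1)| ≈ 0.1370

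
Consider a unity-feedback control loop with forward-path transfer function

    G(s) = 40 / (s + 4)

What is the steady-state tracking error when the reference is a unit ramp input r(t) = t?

e_ss = ∞

G(s) has no poles at the origin.
This is a Type 0 system; Kv = lim_{s→0} s·G(s) = 0, so the steady-state error for a ramp input is infinite.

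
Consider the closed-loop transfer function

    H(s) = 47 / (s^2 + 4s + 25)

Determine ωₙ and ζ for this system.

Compare the denominator to the standard form s^2 + 2ζωₙs + ωₙ².
ωₙ² = 25, so ωₙ = 5 rad/s.
2ζωₙ = 4, so ζ = 4/(2·5) = 0.4.
With ζ = 0.4 the response is underdamped.

ωₙ = 5 rad/s, ζ = 0.4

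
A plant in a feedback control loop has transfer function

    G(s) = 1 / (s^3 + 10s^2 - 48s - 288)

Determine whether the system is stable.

unstable

The denominator s^3 + 10s^2 - 48s - 288 factors as (s + 4)(s - 6)(s + 12), giving poles at s = -4, 6, -12.
Since the pole(s) at s = 6 lie in the right half-plane, the system is unstable.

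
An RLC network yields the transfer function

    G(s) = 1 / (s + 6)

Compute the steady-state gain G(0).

G(0) = 1/6 ≈ 0.1667

Set s = 0: G(0) = (1) / (6) = 1/6.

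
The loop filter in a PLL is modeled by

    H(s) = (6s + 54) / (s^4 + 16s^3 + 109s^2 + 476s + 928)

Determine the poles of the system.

s = -2 + 5j, -2 - 5j, -8, -4

The poles are the roots of the denominator s^4 + 16s^3 + 109s^2 + 476s + 928 = 0.
Trying s = -8: the polynomial evaluates to 0, so (s + 8) is a factor.
Dividing out leaves s^3 + 8s^2 + 45s + 116 = 0.
This factors further as (s^2 + 4s + 29)(s + 4) = 0.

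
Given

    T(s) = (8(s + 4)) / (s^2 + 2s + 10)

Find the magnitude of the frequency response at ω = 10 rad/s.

|T(j10)| ≈ 0.9346

Substitute s = j10: numerator = 32 + j80, denominator = -90 + j20.
|T(j10)| = |32 + j80| / |-90 + j20| = 86.163 / 92.195 ≈ 0.9346.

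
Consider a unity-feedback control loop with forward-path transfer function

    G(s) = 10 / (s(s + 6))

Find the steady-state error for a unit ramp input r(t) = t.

e_ss = 0.6000

G(s) has one pole at the origin.
This is a Type 1 system. Kv = lim_{s→0} s·G(s) = 10/6 = 5/3.
e_ss = 1/Kv = 1/(5/3) = 3/5 ≈ 0.6000.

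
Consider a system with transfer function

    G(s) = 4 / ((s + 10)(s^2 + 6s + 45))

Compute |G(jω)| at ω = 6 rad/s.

|G(j6)| ≈ 0.009243

Substitute s = j6: numerator = 4, denominator = -126 + j414.
|G(j6)| = |4| / |-126 + j414| = 4 / 432.75 ≈ 0.009243.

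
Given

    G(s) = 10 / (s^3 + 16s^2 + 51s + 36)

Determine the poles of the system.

s = -1, -3, -12

The poles are the roots of the denominator s^3 + 16s^2 + 51s + 36 = 0.
Trying s = -1: the polynomial evaluates to 0, so (s + 1) is a factor.
Dividing out leaves s^2 + 15s + 36 = 0.
Factoring the quadratic: (s + 3)(s + 12) = 0.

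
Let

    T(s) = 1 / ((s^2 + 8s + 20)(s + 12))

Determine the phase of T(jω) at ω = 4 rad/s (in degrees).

At s = j4: numerator = 1, denominator = -80 + j400.
∠T = ∠num − ∠den = 0° − (101.31°) = -101.3°.

∠T(j4) ≈ -101.3°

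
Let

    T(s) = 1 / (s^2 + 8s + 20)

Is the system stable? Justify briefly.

stable

The denominator s^2 + 8s + 20 factors as (s^2 + 8s + 20), giving poles at s = -4 ± 2j.
Since all poles lie strictly in the left half-plane, the system is stable.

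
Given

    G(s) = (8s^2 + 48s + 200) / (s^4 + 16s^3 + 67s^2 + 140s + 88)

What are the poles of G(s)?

The poles are the roots of the denominator s^4 + 16s^3 + 67s^2 + 140s + 88 = 0.
Trying s = -1: the polynomial evaluates to 0, so (s + 1) is a factor.
Dividing out leaves s^3 + 15s^2 + 52s + 88 = 0.
This factors further as (s^2 + 4s + 8)(s + 11) = 0.

s = -2 + 2j, -2 - 2j, -1, -11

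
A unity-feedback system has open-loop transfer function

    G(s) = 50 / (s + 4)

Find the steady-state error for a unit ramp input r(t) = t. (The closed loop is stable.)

G(s) has no poles at the origin.
This is a Type 0 system; Kv = lim_{s→0} s·G(s) = 0, so the steady-state error for a ramp input is infinite.

e_ss = ∞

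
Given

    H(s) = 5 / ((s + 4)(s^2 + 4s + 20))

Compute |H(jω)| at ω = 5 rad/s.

|H(j5)| ≈ 0.03788

Substitute s = j5: numerator = 5, denominator = -120 + j55.
|H(j5)| = |5| / |-120 + j55| = 5 / 132.00 ≈ 0.03788.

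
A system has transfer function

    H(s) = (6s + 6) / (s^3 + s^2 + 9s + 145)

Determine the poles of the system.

The poles are the roots of the denominator s^3 + s^2 + 9s + 145 = 0.
Trying s = -5: the polynomial evaluates to 0, so (s + 5) is a factor.
Dividing out leaves s^2 - 4s + 29 = 0.
The quadratic formula then gives s = 2 ± 5j.

s = -5, 2 ± 5j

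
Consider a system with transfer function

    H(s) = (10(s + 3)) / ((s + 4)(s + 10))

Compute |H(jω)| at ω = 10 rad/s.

Substitute s = j10: numerator = 30 + j100, denominator = -60 + j140.
|H(j10)| = |30 + j100| / |-60 + j140| = 104.40 / 152.32 ≈ 0.6854.

|H(j10)| ≈ 0.6854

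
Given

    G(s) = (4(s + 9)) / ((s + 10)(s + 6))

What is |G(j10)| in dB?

Substitute s = j10: numerator = 36 + j40, denominator = -40 + j160.
|G(j10)| = |36 + j40| / |-40 + j160| = 53.814 / 164.92 ≈ 0.3263.
In decibels: 20·log₁₀(0.3263) ≈ -9.73 dB.

|G(j10)|_dB ≈ -9.73 dB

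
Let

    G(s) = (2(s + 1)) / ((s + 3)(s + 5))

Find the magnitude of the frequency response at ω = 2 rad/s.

|G(j2)| ≈ 0.2303

Substitute s = j2: numerator = 2 + j4, denominator = 11 + j16.
|G(j2)| = |2 + j4| / |11 + j16| = 4.4721 / 19.416 ≈ 0.2303.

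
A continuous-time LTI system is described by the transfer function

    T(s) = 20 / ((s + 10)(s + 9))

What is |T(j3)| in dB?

Substitute s = j3: numerator = 20, denominator = 81 + j57.
|T(j3)| = |20| / |81 + j57| = 20 / 99.045 ≈ 0.2019.
In decibels: 20·log₁₀(0.2019) ≈ -13.9 dB.

|T(j3)|_dB ≈ -13.9 dB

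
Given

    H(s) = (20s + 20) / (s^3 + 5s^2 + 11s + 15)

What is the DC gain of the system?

H(0) = 4/3 ≈ 1.333

Set s = 0: H(0) = (20) / (15) = 4/3.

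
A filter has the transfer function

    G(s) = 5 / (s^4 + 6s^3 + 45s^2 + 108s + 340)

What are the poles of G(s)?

s = -1 + 4j, -1 - 4j, -2 + 4j, -2 - 4j

The poles are the roots of the denominator s^4 + 6s^3 + 45s^2 + 108s + 340 = 0.
No real roots exist; factor into two real quadratics: (s^2 + 2s + 17)(s^2 + 4s + 20) = 0.
Each quadratic gives a conjugate pair via the quadratic formula.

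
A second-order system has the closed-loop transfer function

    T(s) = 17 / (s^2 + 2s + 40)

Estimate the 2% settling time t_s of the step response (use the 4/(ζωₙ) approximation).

Comparing s^2 + 2s + 40 to s^2 + 2ζωₙs + ωₙ²: ωₙ = √40 ≈ 6.325 rad/s and ζ = 2/(2·√40) ≈ 0.1581.
ζωₙ = 2/2 = 1, so t_s ≈ 4/(ζωₙ) = 4/1 = 4 s.

t_s ≈ 4 s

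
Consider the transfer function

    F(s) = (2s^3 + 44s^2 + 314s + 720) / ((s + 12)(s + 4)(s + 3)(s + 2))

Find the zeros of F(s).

Set the numerator to zero: 2s^3 + 44s^2 + 314s + 720 = 0, i.e. 2·(s^3 + 22s^2 + 157s + 360) = 0.
Factoring: (s + 8)(s + 5)(s + 9) = 0.

s = -8, -5, -9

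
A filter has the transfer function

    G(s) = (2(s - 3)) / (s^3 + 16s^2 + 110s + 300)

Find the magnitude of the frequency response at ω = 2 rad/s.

|G(j2)| ≈ 0.02273

Substitute s = j2: numerator = -6 + j4, denominator = 236 + j212.
|G(j2)| = |-6 + j4| / |236 + j212| = 7.2111 / 317.24 ≈ 0.02273.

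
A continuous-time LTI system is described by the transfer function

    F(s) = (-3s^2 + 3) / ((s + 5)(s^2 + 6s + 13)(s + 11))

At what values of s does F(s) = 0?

s = 1, -1

Set the numerator to zero: -3s^2 + 3 = 0, i.e. -3·(s^2 - 1) = 0.
Factoring: (s - 1)(s + 1) = 0.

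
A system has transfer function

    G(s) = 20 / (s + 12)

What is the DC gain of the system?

G(0) = 5/3 ≈ 1.667

Set s = 0: G(0) = (20) / (12) = 5/3.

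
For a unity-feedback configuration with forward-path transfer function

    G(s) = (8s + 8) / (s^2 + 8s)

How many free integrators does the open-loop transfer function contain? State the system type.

Factor s from the denominator: s^2 + 8s = s·(s + 8).
There is 1 pole at the origin, so the system is Type 1.

Type 1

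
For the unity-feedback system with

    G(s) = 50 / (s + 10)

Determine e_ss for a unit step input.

G(s) has no poles at the origin.
This is a Type 0 system. Kp = lim_{s→0} G(s) = 50/10 = 5.
e_ss = 1/(1 + Kp) = 1/(1 + 5) = 1/6 ≈ 0.1667.

e_ss = 0.1667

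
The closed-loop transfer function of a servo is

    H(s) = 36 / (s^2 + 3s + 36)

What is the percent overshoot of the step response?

%OS ≈ 44.4%

Comparing s^2 + 3s + 36 to s^2 + 2ζωₙs + ωₙ²: ωₙ = 6 rad/s and ζ = 3/(2·6) = 0.25.
%OS = 100·exp(−πζ/√(1−ζ²)) = 100·exp(−π·0.25/√(1−0.25²)) ≈ 44.4%.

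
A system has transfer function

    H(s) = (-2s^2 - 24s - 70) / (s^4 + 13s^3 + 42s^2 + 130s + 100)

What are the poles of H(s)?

s = -1 + 3j, -1 - 3j, -1, -10

The poles are the roots of the denominator s^4 + 13s^3 + 42s^2 + 130s + 100 = 0.
Trying s = -1: the polynomial evaluates to 0, so (s + 1) is a factor.
Dividing out leaves s^3 + 12s^2 + 30s + 100 = 0.
This factors further as (s^2 + 2s + 10)(s + 10) = 0.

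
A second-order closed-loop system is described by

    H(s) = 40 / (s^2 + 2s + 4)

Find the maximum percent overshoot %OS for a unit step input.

Comparing s^2 + 2s + 4 to s^2 + 2ζωₙs + ωₙ²: ωₙ = 2 rad/s and ζ = 2/(2·2) = 0.5.
%OS = 100·exp(−πζ/√(1−ζ²)) = 100·exp(−π·0.5/√(1−0.5²)) ≈ 16.3%.

%OS ≈ 16.3%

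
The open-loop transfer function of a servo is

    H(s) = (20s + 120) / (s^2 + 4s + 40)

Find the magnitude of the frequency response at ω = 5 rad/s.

Substitute s = j5: numerator = 120 + j100, denominator = 15 + j20.
|H(j5)| = |120 + j100| / |15 + j20| = 156.20 / 25 ≈ 6.248.

|H(j5)| ≈ 6.248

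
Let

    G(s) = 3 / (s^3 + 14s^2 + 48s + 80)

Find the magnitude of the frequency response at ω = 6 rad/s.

Substitute s = j6: numerator = 3, denominator = -424 + j72.
|G(j6)| = |3| / |-424 + j72| = 3 / 430.07 ≈ 0.006976.

|G(j6)| ≈ 0.006976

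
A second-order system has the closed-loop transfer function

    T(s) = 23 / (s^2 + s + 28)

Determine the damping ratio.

Compare the denominator to the standard form s^2 + 2ζωₙs + ωₙ².
ωₙ² = 28, so ωₙ = √28 ≈ 5.292 rad/s.
2ζωₙ = 1, so ζ = 1/(2·√28) ≈ 0.09449.
With ζ = 0.09449 the response is underdamped.

ζ ≈ 0.09449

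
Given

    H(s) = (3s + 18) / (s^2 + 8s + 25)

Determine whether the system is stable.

The denominator s^2 + 8s + 25 factors as (s^2 + 8s + 25), giving poles at s = -4 + 3j, -4 - 3j.
Since all poles lie strictly in the left half-plane, the system is stable.

stable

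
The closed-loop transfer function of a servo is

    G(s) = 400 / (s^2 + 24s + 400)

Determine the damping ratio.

ζ = 0.6

Compare the denominator to the standard form s^2 + 2ζωₙs + ωₙ².
ωₙ² = 400, so ωₙ = 20 rad/s.
2ζωₙ = 24, so ζ = 24/(2·20) = 0.6.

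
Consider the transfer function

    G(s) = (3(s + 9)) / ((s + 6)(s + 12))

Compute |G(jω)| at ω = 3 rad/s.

Substitute s = j3: numerator = 27 + j9, denominator = 63 + j54.
|G(j3)| = |27 + j9| / |63 + j54| = 28.460 / 82.976 ≈ 0.3430.

|G(j3)| ≈ 0.3430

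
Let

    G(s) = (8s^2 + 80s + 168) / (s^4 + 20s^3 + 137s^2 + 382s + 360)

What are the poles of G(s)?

s = -4, -2, -5, -9

The poles are the roots of the denominator s^4 + 20s^3 + 137s^2 + 382s + 360 = 0.
Trying s = -4: the polynomial evaluates to 0, so (s + 4) is a factor.
Dividing out leaves s^3 + 16s^2 + 73s + 90 = 0.
This factors further as (s + 2)(s + 5)(s + 9) = 0.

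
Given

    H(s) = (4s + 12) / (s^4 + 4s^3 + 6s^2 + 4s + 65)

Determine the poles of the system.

The poles are the roots of the denominator s^4 + 4s^3 + 6s^2 + 4s + 65 = 0.
No real roots exist; factor into two real quadratics: (s^2 - 2s + 5)(s^2 + 6s + 13) = 0.
Each quadratic gives a conjugate pair via the quadratic formula.

s = 1 ± 2j, -3 ± 2j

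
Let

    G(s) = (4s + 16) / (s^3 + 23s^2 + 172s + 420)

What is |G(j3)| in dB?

|G(j3)|_dB ≈ -28.5 dB

Substitute s = j3: numerator = 16 + j12, denominator = 213 + j489.
|G(j3)| = |16 + j12| / |213 + j489| = 20 / 533.38 ≈ 0.03750.
In decibels: 20·log₁₀(0.03750) ≈ -28.5 dB.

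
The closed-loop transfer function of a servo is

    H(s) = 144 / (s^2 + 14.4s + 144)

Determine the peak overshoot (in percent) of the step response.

%OS ≈ 9.48%

Comparing s^2 + 14.4s + 144 to s^2 + 2ζωₙs + ωₙ²: ωₙ = 12 rad/s and ζ = 14.4/(2·12) = 0.6.
%OS = 100·exp(−πζ/√(1−ζ²)) = 100·exp(−π·0.6/√(1−0.6²)) ≈ 9.48%.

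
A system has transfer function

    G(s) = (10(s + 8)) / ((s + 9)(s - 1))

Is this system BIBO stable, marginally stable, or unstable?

unstable

The poles can be read from the denominator factors: s = -9, 1.
Since the pole(s) at s = 1 lie in the right half-plane, the system is unstable.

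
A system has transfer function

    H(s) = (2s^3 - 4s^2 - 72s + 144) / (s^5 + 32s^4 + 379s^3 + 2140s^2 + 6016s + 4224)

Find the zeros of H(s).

Set the numerator to zero: 2s^3 - 4s^2 - 72s + 144 = 0, i.e. 2·(s^3 - 2s^2 - 36s + 72) = 0.
Factoring: (s + 6)(s - 2)(s - 6) = 0.

s = -6, 2, 6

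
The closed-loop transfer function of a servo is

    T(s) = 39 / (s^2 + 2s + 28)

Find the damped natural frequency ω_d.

ω_d ≈ 5.196 rad/s

Comparing s^2 + 2s + 28 to s^2 + 2ζωₙs + ωₙ²: ωₙ = √28 ≈ 5.292 rad/s and ζ = 2/(2·√28) ≈ 0.1890.
ζωₙ = 2/2 = 1, so ω_d = ωₙ√(1−ζ²) = √(ωₙ² − (ζωₙ)²) = √(28 − 1²) = √27 ≈ 5.196 rad/s.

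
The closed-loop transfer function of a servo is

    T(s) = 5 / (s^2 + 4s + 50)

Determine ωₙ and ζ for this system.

ωₙ ≈ 7.071 rad/s, ζ ≈ 0.2828

Compare the denominator to the standard form s^2 + 2ζωₙs + ωₙ².
ωₙ² = 50, so ωₙ = √50 ≈ 7.071 rad/s.
2ζωₙ = 4, so ζ = 4/(2·√50) ≈ 0.2828.
With ζ = 0.2828 the response is underdamped.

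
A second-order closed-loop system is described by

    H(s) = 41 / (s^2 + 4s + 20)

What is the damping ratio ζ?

ζ ≈ 0.4472

Compare the denominator to the standard form s^2 + 2ζωₙs + ωₙ².
ωₙ² = 20, so ωₙ = √20 ≈ 4.472 rad/s.
2ζωₙ = 4, so ζ = 4/(2·√20) ≈ 0.4472.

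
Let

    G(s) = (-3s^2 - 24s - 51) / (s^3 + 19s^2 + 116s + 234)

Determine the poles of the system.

s = -5 + j, -5 - j, -9

The poles are the roots of the denominator s^3 + 19s^2 + 116s + 234 = 0.
Trying s = -9: the polynomial evaluates to 0, so (s + 9) is a factor.
Dividing out leaves s^2 + 10s + 26 = 0.
The quadratic formula then gives s = -5 ± 1j.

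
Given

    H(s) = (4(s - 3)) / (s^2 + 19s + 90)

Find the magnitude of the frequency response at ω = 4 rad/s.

|H(j4)| ≈ 0.1885

Substitute s = j4: numerator = -12 + j16, denominator = 74 + j76.
|H(j4)| = |-12 + j16| / |74 + j76| = 20 / 106.08 ≈ 0.1885.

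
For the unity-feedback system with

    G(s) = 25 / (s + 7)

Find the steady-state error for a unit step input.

e_ss = 0.2188

G(s) has no poles at the origin.
This is a Type 0 system. Kp = lim_{s→0} G(s) = 25/7.
e_ss = 1/(1 + Kp) = 1/(1 + 25/7) = 7/32 ≈ 0.2188.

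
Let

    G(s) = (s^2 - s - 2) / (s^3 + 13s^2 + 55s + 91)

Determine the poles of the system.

s = -7, -3 ± 2j

The poles are the roots of the denominator s^3 + 13s^2 + 55s + 91 = 0.
Trying s = -7: the polynomial evaluates to 0, so (s + 7) is a factor.
Dividing out leaves s^2 + 6s + 13 = 0.
The quadratic formula then gives s = -3 ± 2j.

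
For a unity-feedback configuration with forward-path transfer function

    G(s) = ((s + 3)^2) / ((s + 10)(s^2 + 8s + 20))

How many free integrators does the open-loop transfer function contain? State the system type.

Type 0

The denominator has no factor of s at the origin — no free integrator — so this is a Type 0 system.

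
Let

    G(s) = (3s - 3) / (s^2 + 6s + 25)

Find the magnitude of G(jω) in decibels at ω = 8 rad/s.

Substitute s = j8: numerator = -3 + j24, denominator = -39 + j48.
|G(j8)| = |-3 + j24| / |-39 + j48| = 24.187 / 61.847 ≈ 0.3911.
In decibels: 20·log₁₀(0.3911) ≈ -8.15 dB.

|G(j8)|_dB ≈ -8.15 dB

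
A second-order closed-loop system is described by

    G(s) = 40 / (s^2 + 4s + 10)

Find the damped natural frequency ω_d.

ω_d ≈ 2.449 rad/s

Comparing s^2 + 4s + 10 to s^2 + 2ζωₙs + ωₙ²: ωₙ = √10 ≈ 3.162 rad/s and ζ = 4/(2·√10) ≈ 0.6325.
ζωₙ = 4/2 = 2, so ω_d = ωₙ√(1−ζ²) = √(ωₙ² − (ζωₙ)²) = √(10 − 2²) = √6 ≈ 2.449 rad/s.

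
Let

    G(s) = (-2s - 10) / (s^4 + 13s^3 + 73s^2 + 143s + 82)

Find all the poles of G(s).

s = -5 ± 4j, -1, -2

The poles are the roots of the denominator s^4 + 13s^3 + 73s^2 + 143s + 82 = 0.
Trying s = -1: the polynomial evaluates to 0, so (s + 1) is a factor.
Dividing out leaves s^3 + 12s^2 + 61s + 82 = 0.
This factors further as (s^2 + 10s + 41)(s + 2) = 0.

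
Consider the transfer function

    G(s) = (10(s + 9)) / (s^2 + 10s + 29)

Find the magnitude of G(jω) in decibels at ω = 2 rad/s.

Substitute s = j2: numerator = 90 + j20, denominator = 25 + j20.
|G(j2)| = |90 + j20| / |25 + j20| = 92.195 / 32.016 ≈ 2.880.
In decibels: 20·log₁₀(2.880) ≈ 9.19 dB.

|G(j2)|_dB ≈ 9.19 dB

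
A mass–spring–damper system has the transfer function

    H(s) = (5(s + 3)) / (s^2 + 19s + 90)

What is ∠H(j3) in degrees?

∠H(j3) ≈ 9.866°

At s = j3: numerator = 15 + j15, denominator = 81 + j57.
∠H = ∠num − ∠den = 45° − (35.134°) = 9.866°.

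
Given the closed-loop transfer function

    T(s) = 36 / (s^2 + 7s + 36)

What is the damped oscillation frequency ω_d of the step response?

ω_d ≈ 4.873 rad/s

Comparing s^2 + 7s + 36 to s^2 + 2ζωₙs + ωₙ²: ωₙ = 6 rad/s and ζ = 7/(2·6) ≈ 0.5833.
ζωₙ = 7/2 = 3.5, so ω_d = ωₙ√(1−ζ²) = √(ωₙ² − (ζωₙ)²) = √(36 − 3.5²) = √23.75 ≈ 4.873 rad/s.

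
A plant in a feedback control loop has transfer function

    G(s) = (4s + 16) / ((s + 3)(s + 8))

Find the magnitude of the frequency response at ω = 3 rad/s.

|G(j3)| ≈ 0.5517

Substitute s = j3: numerator = 16 + j12, denominator = 15 + j33.
|G(j3)| = |16 + j12| / |15 + j33| = 20 / 36.249 ≈ 0.5517.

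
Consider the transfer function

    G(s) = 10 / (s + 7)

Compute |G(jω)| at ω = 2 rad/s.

Substitute s = j2: numerator = 10, denominator = 7 + j2.
|G(j2)| = |10| / |7 + j2| = 10 / 7.2801 ≈ 1.374.

|G(j2)| ≈ 1.374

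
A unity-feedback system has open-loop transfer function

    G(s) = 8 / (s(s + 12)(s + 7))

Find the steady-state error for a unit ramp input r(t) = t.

G(s) has one pole at the origin.
This is a Type 1 system. Kv = lim_{s→0} s·G(s) = 8/84 = 2/21.
e_ss = 1/Kv = 1/(2/21) = 21/2 ≈ 10.50.

e_ss = 10.50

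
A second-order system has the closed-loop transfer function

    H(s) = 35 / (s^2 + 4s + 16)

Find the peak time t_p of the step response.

Comparing s^2 + 4s + 16 to s^2 + 2ζωₙs + ωₙ²: ωₙ = 4 rad/s and ζ = 4/(2·4) = 0.5.
ζωₙ = 4/2 = 2, so ω_d = ωₙ√(1−ζ²) = √(ωₙ² − (ζωₙ)²) = √(16 − 2²) = √12 ≈ 3.464 rad/s.
t_p = π/ω_d = π/3.464 ≈ 0.9069 s.

t_p ≈ 0.9069 s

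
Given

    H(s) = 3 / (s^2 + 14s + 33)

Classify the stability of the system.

stable

The denominator s^2 + 14s + 33 factors as (s + 3)(s + 11), giving poles at s = -3, -11.
Since all poles lie strictly in the left half-plane, the system is stable.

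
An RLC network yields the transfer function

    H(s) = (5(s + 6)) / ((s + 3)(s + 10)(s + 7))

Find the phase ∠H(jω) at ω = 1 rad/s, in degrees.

∠H(j1) ≈ -22.81°

At s = j1: numerator = 30 + j5, denominator = 190 + j120.
∠H = ∠num − ∠den = 9.4623° − (32.276°) = -22.81°.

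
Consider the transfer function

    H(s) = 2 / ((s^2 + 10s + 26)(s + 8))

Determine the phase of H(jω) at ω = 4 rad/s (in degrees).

At s = j4: numerator = 2, denominator = -80 + j360.
∠H = ∠num − ∠den = 0° − (102.53°) = -102.5°.

∠H(j4) ≈ -102.5°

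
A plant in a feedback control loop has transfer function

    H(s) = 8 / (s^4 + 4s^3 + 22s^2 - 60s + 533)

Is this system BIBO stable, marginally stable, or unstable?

unstable

The denominator s^4 + 4s^3 + 22s^2 - 60s + 533 factors as (s^2 + 8s + 41)(s^2 - 4s + 13), giving poles at s = -4 + 5j, -4 - 5j, 2 + 3j, 2 - 3j.
Since the pole(s) at s = 2 + 3j, 2 - 3j lie in the right half-plane, the system is unstable.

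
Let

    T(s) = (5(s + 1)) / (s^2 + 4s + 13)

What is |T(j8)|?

Substitute s = j8: numerator = 5 + j40, denominator = -51 + j32.
|T(j8)| = |5 + j40| / |-51 + j32| = 40.311 / 60.208 ≈ 0.6695.

|T(j8)| ≈ 0.6695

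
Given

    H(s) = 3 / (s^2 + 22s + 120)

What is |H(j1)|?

|H(j1)| ≈ 0.02479

Substitute s = j1: numerator = 3, denominator = 119 + j22.
|H(j1)| = |3| / |119 + j22| = 3 / 121.02 ≈ 0.02479.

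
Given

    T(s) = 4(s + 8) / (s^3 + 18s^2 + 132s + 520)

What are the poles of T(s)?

The poles are the roots of the denominator s^3 + 18s^2 + 132s + 520 = 0.
Trying s = -10: the polynomial evaluates to 0, so (s + 10) is a factor.
Dividing out leaves s^2 + 8s + 52 = 0.
The quadratic formula then gives s = -4 ± 6j.

s = -10, -4 + 6j, -4 - 6j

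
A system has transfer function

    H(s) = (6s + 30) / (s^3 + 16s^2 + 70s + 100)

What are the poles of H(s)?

The poles are the roots of the denominator s^3 + 16s^2 + 70s + 100 = 0.
Trying s = -10: the polynomial evaluates to 0, so (s + 10) is a factor.
Dividing out leaves s^2 + 6s + 10 = 0.
The quadratic formula then gives s = -3 ± 1j.

s = -3 + j, -3 - j, -10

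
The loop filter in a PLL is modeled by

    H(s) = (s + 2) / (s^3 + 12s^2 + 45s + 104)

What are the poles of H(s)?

The poles are the roots of the denominator s^3 + 12s^2 + 45s + 104 = 0.
Trying s = -8: the polynomial evaluates to 0, so (s + 8) is a factor.
Dividing out leaves s^2 + 4s + 13 = 0.
The quadratic formula then gives s = -2 ± 3j.

s = -2 ± 3j, -8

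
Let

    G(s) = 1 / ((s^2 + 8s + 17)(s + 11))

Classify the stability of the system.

The poles can be read from the denominator factors: s = -4 ± j, -11.
Since all poles lie strictly in the left half-plane, the system is stable.

stable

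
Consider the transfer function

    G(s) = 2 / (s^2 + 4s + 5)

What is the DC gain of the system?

At s = 0 each factor (s + a) contributes a and each (s^2 + bs + c) contributes c.
G(0) = 2·1 / ((5)) = 2/5 = 2/5.

G(0) = 2/5 ≈ 0.4000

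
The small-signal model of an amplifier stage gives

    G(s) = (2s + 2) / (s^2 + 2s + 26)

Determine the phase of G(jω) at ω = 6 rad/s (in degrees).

∠G(j6) ≈ -49.27°

At s = j6: numerator = 2 + j12, denominator = -10 + j12.
∠G = ∠num − ∠den = 80.538° − (129.81°) = -49.27°.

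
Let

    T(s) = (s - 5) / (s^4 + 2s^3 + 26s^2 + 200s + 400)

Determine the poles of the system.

s = 2 ± 6j, -3 ± j

The poles are the roots of the denominator s^4 + 2s^3 + 26s^2 + 200s + 400 = 0.
No real roots exist; factor into two real quadratics: (s^2 - 4s + 40)(s^2 + 6s + 10) = 0.
Each quadratic gives a conjugate pair via the quadratic formula.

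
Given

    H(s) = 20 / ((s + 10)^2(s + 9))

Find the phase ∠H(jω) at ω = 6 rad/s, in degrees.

At s = j6: numerator = 20, denominator = -144 + j1464.
∠H = ∠num − ∠den = 0° − (95.618°) = -95.62°.

∠H(j6) ≈ -95.62°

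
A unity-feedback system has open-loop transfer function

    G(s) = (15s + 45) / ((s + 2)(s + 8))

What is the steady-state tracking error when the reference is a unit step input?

G(s) has no poles at the origin.
This is a Type 0 system. Kp = lim_{s→0} G(s) = 45/16.
e_ss = 1/(1 + Kp) = 1/(1 + 45/16) = 16/61 ≈ 0.2623.

e_ss = 0.2623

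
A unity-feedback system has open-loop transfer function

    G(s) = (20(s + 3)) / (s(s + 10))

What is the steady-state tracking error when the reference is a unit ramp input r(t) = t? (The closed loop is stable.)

G(s) has one pole at the origin.
This is a Type 1 system. Kv = lim_{s→0} s·G(s) = 60/10 = 6.
e_ss = 1/Kv = 1/(6) = 1/6 ≈ 0.1667.

e_ss = 0.1667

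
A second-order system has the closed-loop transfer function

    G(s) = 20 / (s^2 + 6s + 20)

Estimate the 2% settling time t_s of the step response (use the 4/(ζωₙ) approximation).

Comparing s^2 + 6s + 20 to s^2 + 2ζωₙs + ωₙ²: ωₙ = √20 ≈ 4.472 rad/s and ζ = 6/(2·√20) ≈ 0.6708.
ζωₙ = 6/2 = 3, so t_s ≈ 4/(ζωₙ) = 4/3 ≈ 1.333 s.

t_s ≈ 1.333 s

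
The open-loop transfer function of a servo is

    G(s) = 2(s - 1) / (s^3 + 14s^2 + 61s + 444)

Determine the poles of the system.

s = -1 ± 6j, -12

The poles are the roots of the denominator s^3 + 14s^2 + 61s + 444 = 0.
Trying s = -12: the polynomial evaluates to 0, so (s + 12) is a factor.
Dividing out leaves s^2 + 2s + 37 = 0.
The quadratic formula then gives s = -1 ± 6j.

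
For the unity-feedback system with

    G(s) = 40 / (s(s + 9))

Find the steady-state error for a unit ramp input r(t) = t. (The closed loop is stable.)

e_ss = 0.2250

G(s) has one pole at the origin.
This is a Type 1 system. Kv = lim_{s→0} s·G(s) = 40/9.
e_ss = 1/Kv = 1/(40/9) = 9/40 ≈ 0.2250.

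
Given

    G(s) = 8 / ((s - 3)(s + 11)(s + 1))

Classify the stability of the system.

The poles can be read from the denominator factors: s = 3, -11, -1.
Since the pole(s) at s = 3 lie in the right half-plane, the system is unstable.

unstable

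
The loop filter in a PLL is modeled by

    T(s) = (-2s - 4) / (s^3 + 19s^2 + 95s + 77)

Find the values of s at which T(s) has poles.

The poles are the roots of the denominator s^3 + 19s^2 + 95s + 77 = 0.
Trying s = -11: the polynomial evaluates to 0, so (s + 11) is a factor.
Dividing out leaves s^2 + 8s + 7 = 0.
Factoring the quadratic: (s + 7)(s + 1) = 0.

s = -11, -7, -1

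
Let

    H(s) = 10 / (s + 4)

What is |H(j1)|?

Substitute s = j1: numerator = 10, denominator = 4 + j1.
|H(j1)| = |10| / |4 + j1| = 10 / 4.1231 ≈ 2.425.

|H(j1)| ≈ 2.425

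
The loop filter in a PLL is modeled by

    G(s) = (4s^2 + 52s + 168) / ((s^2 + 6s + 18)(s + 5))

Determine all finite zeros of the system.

Set the numerator to zero: 4s^2 + 52s + 168 = 0, i.e. 4·(s^2 + 13s + 42) = 0.
Factoring: (s + 7)(s + 6) = 0.

s = -7, -6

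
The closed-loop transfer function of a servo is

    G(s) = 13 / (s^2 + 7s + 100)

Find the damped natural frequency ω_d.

Comparing s^2 + 7s + 100 to s^2 + 2ζωₙs + ωₙ²: ωₙ = 10 rad/s and ζ = 7/(2·10) = 0.35.
ζωₙ = 7/2 = 3.5, so ω_d = ωₙ√(1−ζ²) = √(ωₙ² − (ζωₙ)²) = √(100 − 3.5²) = √87.75 ≈ 9.367 rad/s.

ω_d ≈ 9.367 rad/s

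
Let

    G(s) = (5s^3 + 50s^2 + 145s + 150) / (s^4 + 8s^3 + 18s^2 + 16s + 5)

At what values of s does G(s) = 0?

s = -2 ± j, -6

Set the numerator to zero: 5s^3 + 50s^2 + 145s + 150 = 0, i.e. 5·(s^3 + 10s^2 + 29s + 30) = 0.
Factoring: (s^2 + 4s + 5)(s + 6) = 0.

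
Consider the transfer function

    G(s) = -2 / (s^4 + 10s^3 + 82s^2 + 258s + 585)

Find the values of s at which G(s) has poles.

s = -2 ± 3j, -3 ± 6j

The poles are the roots of the denominator s^4 + 10s^3 + 82s^2 + 258s + 585 = 0.
No real roots exist; factor into two real quadratics: (s^2 + 4s + 13)(s^2 + 6s + 45) = 0.
Each quadratic gives a conjugate pair via the quadratic formula.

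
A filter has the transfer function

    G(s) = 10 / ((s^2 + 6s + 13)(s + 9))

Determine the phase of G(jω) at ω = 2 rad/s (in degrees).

∠G(j2) ≈ -65.66°

At s = j2: numerator = 10, denominator = 57 + j126.
∠G = ∠num − ∠den = 0° − (65.659°) = -65.66°.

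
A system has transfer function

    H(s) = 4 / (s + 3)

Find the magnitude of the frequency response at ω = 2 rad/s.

|H(j2)| ≈ 1.109

Substitute s = j2: numerator = 4, denominator = 3 + j2.
|H(j2)| = |4| / |3 + j2| = 4 / 3.6056 ≈ 1.109.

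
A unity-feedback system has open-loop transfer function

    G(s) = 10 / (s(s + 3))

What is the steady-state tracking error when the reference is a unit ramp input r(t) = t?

G(s) has one pole at the origin.
This is a Type 1 system. Kv = lim_{s→0} s·G(s) = 10/3.
e_ss = 1/Kv = 1/(10/3) = 3/10 ≈ 0.3000.

e_ss = 0.3000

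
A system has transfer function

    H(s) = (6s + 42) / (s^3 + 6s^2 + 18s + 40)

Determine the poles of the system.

The poles are the roots of the denominator s^3 + 6s^2 + 18s + 40 = 0.
Trying s = -4: the polynomial evaluates to 0, so (s + 4) is a factor.
Dividing out leaves s^2 + 2s + 10 = 0.
The quadratic formula then gives s = -1 ± 3j.

s = -1 ± 3j, -4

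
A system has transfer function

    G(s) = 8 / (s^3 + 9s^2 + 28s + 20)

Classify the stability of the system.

stable

The denominator s^3 + 9s^2 + 28s + 20 factors as (s^2 + 8s + 20)(s + 1), giving poles at s = -4 ± 2j, -1.
Since all poles lie strictly in the left half-plane, the system is stable.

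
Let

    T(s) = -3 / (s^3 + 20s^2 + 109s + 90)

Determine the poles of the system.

The poles are the roots of the denominator s^3 + 20s^2 + 109s + 90 = 0.
Trying s = -9: the polynomial evaluates to 0, so (s + 9) is a factor.
Dividing out leaves s^2 + 11s + 10 = 0.
Factoring the quadratic: (s + 1)(s + 10) = 0.

s = -9, -1, -10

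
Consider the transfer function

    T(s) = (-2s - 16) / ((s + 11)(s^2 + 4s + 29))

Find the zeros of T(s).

Set the numerator to zero: -2s - 16 = 0, i.e. -2·(s + 8) = 0.
So s = -8.

s = -8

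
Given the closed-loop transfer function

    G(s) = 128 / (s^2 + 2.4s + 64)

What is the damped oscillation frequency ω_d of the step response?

Comparing s^2 + 2.4s + 64 to s^2 + 2ζωₙs + ωₙ²: ωₙ = 8 rad/s and ζ = 2.4/(2·8) = 0.15.
ζωₙ = 2.4/2 = 1.2, so ω_d = ωₙ√(1−ζ²) = √(ωₙ² − (ζωₙ)²) = √(64 − 1.2²) = √62.56 ≈ 7.909 rad/s.

ω_d ≈ 7.909 rad/s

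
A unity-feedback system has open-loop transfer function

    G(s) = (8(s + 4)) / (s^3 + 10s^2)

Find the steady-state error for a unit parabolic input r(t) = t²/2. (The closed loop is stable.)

G(s) has 2 poles at the origin.
This is a Type 2 system. Ka = lim_{s→0} s^2·G(s) = 32/10 = 16/5.
e_ss = 1/Ka = 1/(16/5) = 5/16 ≈ 0.3125.

e_ss = 0.3125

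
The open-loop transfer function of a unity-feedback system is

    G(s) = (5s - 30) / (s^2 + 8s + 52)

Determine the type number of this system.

Type 0

The denominator has no factor of s at the origin — no free integrator — so this is a Type 0 system.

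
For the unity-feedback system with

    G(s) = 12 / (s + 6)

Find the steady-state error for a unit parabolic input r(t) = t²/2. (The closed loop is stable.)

e_ss = ∞

G(s) has no poles at the origin.
This is a Type 0 system; Ka = lim_{s→0} s^2·G(s) = 0, so the steady-state error for a parabola input is infinite.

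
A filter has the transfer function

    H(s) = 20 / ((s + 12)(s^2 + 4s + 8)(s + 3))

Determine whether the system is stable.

The poles can be read from the denominator factors: s = -12, -2 ± 2j, -3.
Since all poles lie strictly in the left half-plane, the system is stable.

stable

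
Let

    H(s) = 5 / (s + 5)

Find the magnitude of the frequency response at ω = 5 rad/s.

Substitute s = j5: numerator = 5, denominator = 5 + j5.
|H(j5)| = |5| / |5 + j5| = 5 / 7.0711 ≈ 0.7071.

|H(j5)| ≈ 0.7071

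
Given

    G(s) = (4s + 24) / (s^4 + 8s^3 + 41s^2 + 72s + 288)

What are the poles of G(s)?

The poles are the roots of the denominator s^4 + 8s^3 + 41s^2 + 72s + 288 = 0.
No real roots exist; factor into two real quadratics: (s^2 + 9)(s^2 + 8s + 32) = 0.
Each quadratic gives a conjugate pair via the quadratic formula.

s = ±3j, -4 ± 4j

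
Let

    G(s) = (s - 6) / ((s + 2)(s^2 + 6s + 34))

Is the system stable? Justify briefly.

The poles can be read from the denominator factors: s = -2, -3 ± 5j.
Since all poles lie strictly in the left half-plane, the system is stable.

stable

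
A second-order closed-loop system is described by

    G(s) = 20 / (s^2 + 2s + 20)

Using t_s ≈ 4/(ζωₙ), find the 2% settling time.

Comparing s^2 + 2s + 20 to s^2 + 2ζωₙs + ωₙ²: ωₙ = √20 ≈ 4.472 rad/s and ζ = 2/(2·√20) ≈ 0.2236.
ζωₙ = 2/2 = 1, so t_s ≈ 4/(ζωₙ) = 4/1 = 4 s.

t_s ≈ 4 s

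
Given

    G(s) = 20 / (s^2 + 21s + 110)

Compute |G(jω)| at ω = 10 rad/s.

|G(j10)| ≈ 0.09513

Substitute s = j10: numerator = 20, denominator = 10 + j210.
|G(j10)| = |20| / |10 + j210| = 20 / 210.24 ≈ 0.09513.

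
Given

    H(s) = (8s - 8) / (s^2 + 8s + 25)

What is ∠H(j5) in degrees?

At s = j5: numerator = -8 + j40, denominator = j40.
∠H = ∠num − ∠den = 101.31° − (90°) = 11.31°.

∠H(j5) ≈ 11.31°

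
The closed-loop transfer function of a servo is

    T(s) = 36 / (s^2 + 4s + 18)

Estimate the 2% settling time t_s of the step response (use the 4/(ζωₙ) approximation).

Comparing s^2 + 4s + 18 to s^2 + 2ζωₙs + ωₙ²: ωₙ = √18 ≈ 4.243 rad/s and ζ = 4/(2·√18) ≈ 0.4714.
ζωₙ = 4/2 = 2, so t_s ≈ 4/(ζωₙ) = 4/2 = 2 s.

t_s ≈ 2 s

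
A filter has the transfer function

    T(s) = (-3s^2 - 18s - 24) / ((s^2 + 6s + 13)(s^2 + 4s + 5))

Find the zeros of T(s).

Set the numerator to zero: -3s^2 - 18s - 24 = 0, i.e. -3·(s^2 + 6s + 8) = 0.
Factoring: (s + 4)(s + 2) = 0.

s = -4, -2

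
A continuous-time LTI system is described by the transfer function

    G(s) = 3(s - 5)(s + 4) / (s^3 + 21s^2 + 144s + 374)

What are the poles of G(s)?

s = -5 ± 3j, -11

The poles are the roots of the denominator s^3 + 21s^2 + 144s + 374 = 0.
Trying s = -11: the polynomial evaluates to 0, so (s + 11) is a factor.
Dividing out leaves s^2 + 10s + 34 = 0.
The quadratic formula then gives s = -5 ± 3j.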